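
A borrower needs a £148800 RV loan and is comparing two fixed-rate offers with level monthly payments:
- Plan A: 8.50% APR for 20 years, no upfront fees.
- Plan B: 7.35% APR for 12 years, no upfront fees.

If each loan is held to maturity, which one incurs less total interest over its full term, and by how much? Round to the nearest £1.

Plan A: monthly rate = 8.5%/12 = 0.0070833; payment = 148,800 × 0.0070833 / (1 − (1+0.0070833)^−240) = £1,291.32.
Total interest on Plan A = 240 × £1,291.32 − £148,800 = £161,116.80.
Plan B: monthly rate = 7.35%/12 = 0.0061250; payment = 148,800 × 0.0061250 / (1 − (1+0.0061250)^−144) = £1,558.13.
Total interest on Plan B = 144 × £1,558.13 − £148,800 = £75,570.72.
Plan B is lower by £85,546.08.

Plan B by £85,546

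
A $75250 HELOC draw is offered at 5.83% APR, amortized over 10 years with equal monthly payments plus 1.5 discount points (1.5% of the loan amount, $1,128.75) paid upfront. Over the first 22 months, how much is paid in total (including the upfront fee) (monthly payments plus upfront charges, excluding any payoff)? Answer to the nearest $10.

$19,370

Monthly rate = 5.83%/12 = 0.0048583; payment = 75,250 × 0.0048583 / (1 − (1+0.0048583)^−120) = $829.02.
Total outlay = 22 × $829.02 + $1,128.75 = $19,367.19.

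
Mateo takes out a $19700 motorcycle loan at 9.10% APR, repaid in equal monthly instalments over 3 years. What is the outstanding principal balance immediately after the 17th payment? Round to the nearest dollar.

$11,062

With monthly rate i = 9.1%/12 = 0.0075833, the balance after k of n payments is P · [(1+i)^n − (1+i)^k] / [(1+i)^n − 1].
(1+0.0075833)^36 = 1.31254773 and (1+0.0075833)^17 = 1.13704218, so the balance is 19,700 × (1.31254773 − 1.13704218) / (1.31254773 − 1) = $11,062.18.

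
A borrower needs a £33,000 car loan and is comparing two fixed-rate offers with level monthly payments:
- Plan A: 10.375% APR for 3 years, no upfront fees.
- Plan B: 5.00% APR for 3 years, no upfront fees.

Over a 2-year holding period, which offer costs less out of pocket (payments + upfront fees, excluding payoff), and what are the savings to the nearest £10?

Plan A: at 10.375% the monthly rate is 0.0086458, so the payment is 33,000 × 0.0086458 / (1 − 1.0086458^−36) = £1,070.64.
Plan B: monthly rate = 5%/12 = 0.0041667; payment = 33,000 × 0.0041667 / (1 − (1+0.0041667)^−36) = £989.04.
Over 24 months: Plan A costs 24 × £1,070.64 = £25,695.36; Plan B costs 24 × £989.04 = £23,736.96.
Plan B is cheaper by £25,695.36 − £23,736.96 = £1,958.40.

Plan B by £1,960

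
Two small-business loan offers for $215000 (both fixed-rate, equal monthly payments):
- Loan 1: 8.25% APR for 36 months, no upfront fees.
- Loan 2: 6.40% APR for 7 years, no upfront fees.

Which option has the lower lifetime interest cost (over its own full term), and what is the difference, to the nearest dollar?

Loan 1: at 8.25% the monthly rate is 0.0068750, so the payment is 215,000 × 0.0068750 / (1 − 1.0068750^−36) = $6,762.14.
Total interest on Loan 1 = 36 × $6,762.14 − $215,000 = $28,437.04.
Loan 2: at 6.40% the monthly rate is 0.0053333, so the payment is 215,000 × 0.0053333 / (1 − 1.0053333^−84) = $3,182.23.
Total interest on Loan 2 = 84 × $3,182.23 − $215,000 = $52,307.32.
Loan 1 is lower by $23,870.28.

Loan 1 by $23,870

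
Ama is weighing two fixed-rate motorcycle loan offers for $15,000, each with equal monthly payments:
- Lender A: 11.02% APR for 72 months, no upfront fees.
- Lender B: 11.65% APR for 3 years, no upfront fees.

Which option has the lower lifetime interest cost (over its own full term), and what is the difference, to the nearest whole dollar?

Lender B by $2,722

Lender A: monthly rate = 11.02%/12 = 0.0091833; payment = 15,000 × 0.0091833 / (1 − (1+0.0091833)^−72) = $285.66.
Total interest on Lender A = 72 × $285.66 − $15,000 = $5,567.52.
Lender B: at 11.65% the monthly rate is 0.0097083, so the payment is 15,000 × 0.0097083 / (1 − 1.0097083^−36) = $495.71.
Total interest on Lender B = 36 × $495.71 − $15,000 = $2,845.56.
Lender B is lower by $2,721.96.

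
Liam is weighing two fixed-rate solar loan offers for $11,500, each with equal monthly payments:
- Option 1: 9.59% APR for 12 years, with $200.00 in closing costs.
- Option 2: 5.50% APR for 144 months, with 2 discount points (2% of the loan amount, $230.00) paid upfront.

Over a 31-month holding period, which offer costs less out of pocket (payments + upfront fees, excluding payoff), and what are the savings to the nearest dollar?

Option 2 by $759

Option 1: monthly rate = 9.59%/12 = 0.0079917; payment = 11,500 × 0.0079917 / (1 − (1+0.0079917)^−144) = $134.72.
Option 2: monthly rate = 5.5%/12 = 0.0045833; payment = 11,500 × 0.0045833 / (1 − (1+0.0045833)^−144) = $109.27.
Over 31 months: Option 1 costs 31 × $134.72 + $200.00 = $4,376.32; Option 2 costs 31 × $109.27 + $230.00 = $3,617.37.
Option 2 is cheaper by $4,376.32 − $3,617.37 = $758.95.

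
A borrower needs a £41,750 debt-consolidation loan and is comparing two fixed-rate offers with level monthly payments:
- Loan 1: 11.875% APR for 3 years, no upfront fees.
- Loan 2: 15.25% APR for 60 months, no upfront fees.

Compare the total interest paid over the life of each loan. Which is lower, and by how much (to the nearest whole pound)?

Loan 1 by £10,092

Loan 1: at 11.875% the monthly rate is 0.0098958, so the payment is 41,750 × 0.0098958 / (1 − 1.0098958^−36) = £1,384.21.
Total interest on Loan 1 = 36 × £1,384.21 − £41,750 = £8,081.56.
Loan 2: at 15.25% the monthly rate is 0.0127083, so the payment is 41,750 × 0.0127083 / (1 − 1.0127083^−60) = £998.72.
Total interest on Loan 2 = 60 × £998.72 − £41,750 = £18,173.20.
Loan 1 is lower by £10,091.64.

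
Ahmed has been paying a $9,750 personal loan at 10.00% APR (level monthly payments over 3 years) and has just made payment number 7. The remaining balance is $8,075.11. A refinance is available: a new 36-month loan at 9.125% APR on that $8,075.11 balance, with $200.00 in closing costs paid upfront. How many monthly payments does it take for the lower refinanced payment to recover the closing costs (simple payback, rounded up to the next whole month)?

Current payment = 9,750 × 10%/12 / (1 − (1+0.0083333)^−36) = $314.61.
Refinanced payment = 8,075.11 × 0.0076042 / (1 − (1+0.0076042)^−36) = $257.26.
Monthly savings = $314.61 − $257.26 = $57.35.
Break-even = $200.00 / $57.35 = 3.49 → 4 months.

4 months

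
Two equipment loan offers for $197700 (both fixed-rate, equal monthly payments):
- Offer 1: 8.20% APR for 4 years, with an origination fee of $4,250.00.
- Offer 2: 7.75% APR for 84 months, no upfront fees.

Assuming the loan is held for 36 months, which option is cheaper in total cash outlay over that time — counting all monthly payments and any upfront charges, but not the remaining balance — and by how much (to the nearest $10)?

Offer 1: monthly rate = 8.2%/12 = 0.0068333; payment = 197,700 × 0.0068333 / (1 − (1+0.0068333)^−48) = $4,845.02.
Offer 2: monthly rate = 7.75%/12 = 0.0064583; payment = 197,700 × 0.0064583 / (1 − (1+0.0064583)^−84) = $3,056.83.
Over 36 months: Offer 1 costs 36 × $4,845.02 + $4,250.00 = $178,670.72; Offer 2 costs 36 × $3,056.83 = $110,045.88.
Offer 2 is cheaper by $178,670.72 − $110,045.88 = $68,624.84.

Offer 2 by $68,620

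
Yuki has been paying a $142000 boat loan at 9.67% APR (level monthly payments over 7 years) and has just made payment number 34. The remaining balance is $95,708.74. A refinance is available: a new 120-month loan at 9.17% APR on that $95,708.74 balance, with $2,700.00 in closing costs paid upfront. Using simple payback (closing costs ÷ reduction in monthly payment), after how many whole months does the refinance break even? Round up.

Current payment = 142,000 × 9.67%/12 / (1 − (1+0.0080583)^−84) = $2,333.23.
Refinanced payment = 95,708.74 × 0.0076417 / (1 − (1+0.0076417)^−120) = $1,221.22.
Monthly savings = $2,333.23 − $1,221.22 = $1,112.01.
Break-even = $2,700.00 / $1,112.01 = 2.43 → 3 months.

3 months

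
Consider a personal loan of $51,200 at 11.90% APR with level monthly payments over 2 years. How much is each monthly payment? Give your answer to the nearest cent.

$2,407.77

Monthly rate = 11.9%/12 = 0.0099167; payment = 51,200 × 0.0099167 / (1 − (1+0.0099167)^−24) = $2,407.77.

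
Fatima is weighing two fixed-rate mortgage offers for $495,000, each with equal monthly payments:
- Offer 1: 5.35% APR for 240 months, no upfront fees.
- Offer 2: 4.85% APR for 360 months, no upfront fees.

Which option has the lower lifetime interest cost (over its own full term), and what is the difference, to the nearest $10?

Offer 1: at 5.35% the monthly rate is 0.0044583, so the payment is 495,000 × 0.0044583 / (1 − 1.0044583^−240) = $3,363.24.
Total interest on Offer 1 = 240 × $3,363.24 − $495,000 = $312,177.60.
Offer 2: monthly rate = 4.85%/12 = 0.0040417; payment = 495,000 × 0.0040417 / (1 − (1+0.0040417)^−360) = $2,612.07.
Total interest on Offer 2 = 360 × $2,612.07 − $495,000 = $445,345.20.
Offer 1 is lower by $133,167.60.

Offer 1 by $133,170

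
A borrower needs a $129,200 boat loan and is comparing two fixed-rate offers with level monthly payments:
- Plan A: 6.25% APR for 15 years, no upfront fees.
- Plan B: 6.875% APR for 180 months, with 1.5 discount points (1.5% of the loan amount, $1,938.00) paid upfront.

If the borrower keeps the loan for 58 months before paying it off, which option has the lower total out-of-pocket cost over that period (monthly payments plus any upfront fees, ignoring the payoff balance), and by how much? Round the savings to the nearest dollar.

Plan A: monthly rate = 6.25%/12 = 0.0052083; payment = 129,200 × 0.0052083 / (1 − (1+0.0052083)^−180) = $1,107.79.
Plan B: monthly rate = 6.875%/12 = 0.0057292; payment = 129,200 × 0.0057292 / (1 − (1+0.0057292)^−180) = $1,152.28.
Over 58 months: Plan A costs 58 × $1,107.79 = $64,251.82; Plan B costs 58 × $1,152.28 + $1,938.00 = $68,770.24.
Plan A is cheaper by $68,770.24 − $64,251.82 = $4,518.42.

Plan A by $4,518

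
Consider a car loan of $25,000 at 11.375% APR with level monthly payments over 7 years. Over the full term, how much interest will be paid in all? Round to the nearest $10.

Monthly rate = 11.375%/12 = 0.0094792; payment = 25,000 × 0.0094792 / (1 − (1+0.0094792)^−84) = $433.01.
Total paid = 84 × $433.01 = $36,372.84; interest = $36,372.84 − $25,000 = $11,372.84.

$11,370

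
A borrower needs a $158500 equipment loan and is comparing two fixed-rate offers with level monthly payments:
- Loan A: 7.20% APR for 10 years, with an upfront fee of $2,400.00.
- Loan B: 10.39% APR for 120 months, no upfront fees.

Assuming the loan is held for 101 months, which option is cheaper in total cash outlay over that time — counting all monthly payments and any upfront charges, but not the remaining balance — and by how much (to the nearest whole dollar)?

Loan A by $25,099

Loan A: at 7.20% the monthly rate is 0.0060000, so the payment is 158,500 × 0.0060000 / (1 − 1.0060000^−120) = $1,856.70.
Loan B: monthly rate = 10.39%/12 = 0.0086583; payment = 158,500 × 0.0086583 / (1 − (1+0.0086583)^−120) = $2,128.97.
Over 101 months: Loan A costs 101 × $1,856.70 + $2,400.00 = $189,926.70; Loan B costs 101 × $2,128.97 = $215,025.97.
Loan A is cheaper by $215,025.97 − $189,926.70 = $25,099.27.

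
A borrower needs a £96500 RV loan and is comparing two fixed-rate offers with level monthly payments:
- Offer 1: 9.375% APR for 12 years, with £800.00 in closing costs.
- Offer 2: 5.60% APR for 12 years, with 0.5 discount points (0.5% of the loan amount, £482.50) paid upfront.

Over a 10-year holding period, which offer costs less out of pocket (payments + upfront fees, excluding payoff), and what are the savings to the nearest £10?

Offer 2 by £23,940

Offer 1: monthly rate = 9.375%/12 = 0.0078125; payment = 96,500 × 0.0078125 / (1 − (1+0.0078125)^−144) = £1,118.68.
Offer 2: monthly rate = 5.6%/12 = 0.0046667; payment = 96,500 × 0.0046667 / (1 − (1+0.0046667)^−144) = £921.84.
Over 120 months: Offer 1 costs 120 × £1,118.68 + £800.00 = £135,041.60; Offer 2 costs 120 × £921.84 + £482.50 = £111,103.30.
Offer 2 is cheaper by £135,041.60 − £111,103.30 = £23,938.30.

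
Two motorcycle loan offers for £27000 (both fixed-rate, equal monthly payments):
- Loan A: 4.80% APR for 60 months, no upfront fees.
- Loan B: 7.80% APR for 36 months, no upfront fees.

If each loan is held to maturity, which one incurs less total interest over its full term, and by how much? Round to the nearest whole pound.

Loan A: monthly rate = 4.8%/12 = 0.0040000; payment = 27,000 × 0.0040000 / (1 − (1+0.0040000)^−60) = £507.05.
Total interest on Loan A = 60 × £507.05 − £27,000 = £3,423.00.
Loan B: monthly rate = 7.8%/12 = 0.0065000; payment = 27,000 × 0.0065000 / (1 − (1+0.0065000)^−36) = £843.59.
Total interest on Loan B = 36 × £843.59 − £27,000 = £3,369.24.
Loan B is lower by £53.76.

Loan B by £54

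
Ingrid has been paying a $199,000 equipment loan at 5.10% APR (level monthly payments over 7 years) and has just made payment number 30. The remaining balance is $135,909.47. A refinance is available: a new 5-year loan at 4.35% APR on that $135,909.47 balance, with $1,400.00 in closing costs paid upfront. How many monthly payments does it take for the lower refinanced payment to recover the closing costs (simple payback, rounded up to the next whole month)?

5 months

Current payment = 199,000 × 5.1%/12 / (1 − (1+0.0042500)^−84) = $2,822.01.
Refinanced payment = 135,909.47 × 0.0036250 / (1 − (1+0.0036250)^−60) = $2,524.50.
Monthly savings = $2,822.01 − $2,524.50 = $297.51.
Break-even = $1,400.00 / $297.51 = 4.71 → 5 months.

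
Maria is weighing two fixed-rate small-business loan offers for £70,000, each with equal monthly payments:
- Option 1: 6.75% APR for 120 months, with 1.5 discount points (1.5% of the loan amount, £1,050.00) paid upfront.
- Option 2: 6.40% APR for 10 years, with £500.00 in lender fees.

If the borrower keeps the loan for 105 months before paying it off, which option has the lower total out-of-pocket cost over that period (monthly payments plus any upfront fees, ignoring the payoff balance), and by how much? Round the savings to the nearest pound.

Option 2 by £1,861

Option 1: at 6.75% the monthly rate is 0.0056250, so the payment is 70,000 × 0.0056250 / (1 − 1.0056250^−120) = £803.77.
Option 2: monthly rate = 6.4%/12 = 0.0053333; payment = 70,000 × 0.0053333 / (1 − (1+0.0053333)^−120) = £791.28.
Over 105 months: Option 1 costs 105 × £803.77 + £1,050.00 = £85,445.85; Option 2 costs 105 × £791.28 + £500.00 = £83,584.40.
Option 2 is cheaper by £85,445.85 − £83,584.40 = £1,861.45.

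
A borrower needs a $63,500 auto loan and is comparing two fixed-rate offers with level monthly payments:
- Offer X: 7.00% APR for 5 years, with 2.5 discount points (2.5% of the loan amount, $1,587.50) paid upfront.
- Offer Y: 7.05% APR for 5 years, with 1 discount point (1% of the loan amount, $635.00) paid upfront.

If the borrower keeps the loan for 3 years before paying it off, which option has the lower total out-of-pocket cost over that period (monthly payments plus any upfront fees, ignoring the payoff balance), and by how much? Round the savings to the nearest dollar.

Offer X: at 7.00% the monthly rate is 0.0058333, so the payment is 63,500 × 0.0058333 / (1 − 1.0058333^−60) = $1,257.38.
Offer Y: monthly rate = 7.05%/12 = 0.0058750; payment = 63,500 × 0.0058750 / (1 − (1+0.0058750)^−60) = $1,258.87.
Over 36 months: Offer X costs 36 × $1,257.38 + $1,587.50 = $46,853.18; Offer Y costs 36 × $1,258.87 + $635.00 = $45,954.32.
Offer Y is cheaper by $46,853.18 − $45,954.32 = $898.86.

Offer Y by $899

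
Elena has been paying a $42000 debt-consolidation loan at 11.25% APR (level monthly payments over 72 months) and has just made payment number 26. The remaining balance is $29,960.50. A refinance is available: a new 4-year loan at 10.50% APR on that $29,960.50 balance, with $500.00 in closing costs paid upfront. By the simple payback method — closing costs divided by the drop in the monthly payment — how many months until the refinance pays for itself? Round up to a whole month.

Current payment = 42,000 × 11.25%/12 / (1 − (1+0.0093750)^−72) = $804.82.
Refinanced payment = 29,960.50 × 0.0087500 / (1 − (1+0.0087500)^−48) = $767.09.
Monthly savings = $804.82 − $767.09 = $37.73.
Break-even = $500.00 / $37.73 = 13.25 → 14 months.

14 months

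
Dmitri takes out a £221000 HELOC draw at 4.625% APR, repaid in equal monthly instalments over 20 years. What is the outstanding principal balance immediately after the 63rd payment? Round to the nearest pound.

£181,059

With monthly rate i = 4.625%/12 = 0.0038542, the balance after k of n payments is P · [(1+i)^n − (1+i)^k] / [(1+i)^n − 1].
(1+0.0038542)^240 = 2.51738840 and (1+0.0038542)^63 = 1.27423472, so the balance is 221,000 × (2.51738840 − 1.27423472) / (2.51738840 − 1) = £181,059.09.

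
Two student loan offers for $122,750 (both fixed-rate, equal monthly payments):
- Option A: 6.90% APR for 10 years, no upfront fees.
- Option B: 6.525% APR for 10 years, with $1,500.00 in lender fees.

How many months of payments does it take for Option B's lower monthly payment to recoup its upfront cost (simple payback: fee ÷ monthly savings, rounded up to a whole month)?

Option A: at 6.90% the monthly rate is 0.0057500, so the payment is 122,750 × 0.0057500 / (1 − 1.0057500^−120) = $1,418.91.
Option B: at 6.525% the monthly rate is 0.0054375, so the payment is 122,750 × 0.0054375 / (1 − 1.0054375^−120) = $1,395.36.
Monthly savings = $1,418.91 − $1,395.36 = $23.55.
Break-even = $1,500.00 / $23.55 = 63.69 → 64 months.

64 months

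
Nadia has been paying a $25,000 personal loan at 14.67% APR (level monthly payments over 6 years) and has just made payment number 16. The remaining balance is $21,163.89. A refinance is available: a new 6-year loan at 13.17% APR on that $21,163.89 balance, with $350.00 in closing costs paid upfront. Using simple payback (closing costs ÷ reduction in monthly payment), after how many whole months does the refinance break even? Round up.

4 months

Current payment = 25,000 × 14.67%/12 / (1 − (1+0.0122250)^−72) = $524.16.
Refinanced payment = 21,163.89 × 0.0109750 / (1 − (1+0.0109750)^−72) = $426.75.
Monthly savings = $524.16 − $426.75 = $97.41.
Break-even = $350.00 / $97.41 = 3.59 → 4 months.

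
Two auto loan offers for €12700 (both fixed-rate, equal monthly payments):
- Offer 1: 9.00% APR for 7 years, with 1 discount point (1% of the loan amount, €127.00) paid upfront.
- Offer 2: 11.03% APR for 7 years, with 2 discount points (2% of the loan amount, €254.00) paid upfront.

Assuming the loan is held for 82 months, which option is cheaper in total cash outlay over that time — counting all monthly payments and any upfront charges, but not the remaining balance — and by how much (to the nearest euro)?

Offer 1: monthly rate = 9%/12 = 0.0075000; payment = 12,700 × 0.0075000 / (1 − (1+0.0075000)^−84) = €204.33.
Offer 2: at 11.03% the monthly rate is 0.0091917, so the payment is 12,700 × 0.0091917 / (1 − 1.0091917^−84) = €217.66.
Over 82 months: Offer 1 costs 82 × €204.33 + €127.00 = €16,882.06; Offer 2 costs 82 × €217.66 + €254.00 = €18,102.12.
Offer 1 is cheaper by €18,102.12 − €16,882.06 = €1,220.06.

Offer 1 by €1,220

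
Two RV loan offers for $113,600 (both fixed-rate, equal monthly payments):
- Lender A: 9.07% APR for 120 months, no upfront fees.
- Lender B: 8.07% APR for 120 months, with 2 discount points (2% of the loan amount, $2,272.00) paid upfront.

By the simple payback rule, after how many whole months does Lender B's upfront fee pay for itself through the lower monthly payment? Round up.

38 months

Lender A: at 9.07% the monthly rate is 0.0075583, so the payment is 113,600 × 0.0075583 / (1 − 1.0075583^−120) = $1,443.34.
Lender B: monthly rate = 8.07%/12 = 0.0067250; payment = 113,600 × 0.0067250 / (1 − (1+0.0067250)^−120) = $1,382.49.
Monthly savings = $1,443.34 − $1,382.49 = $60.85.
Break-even = $2,272.00 / $60.85 = 37.34 → 38 months.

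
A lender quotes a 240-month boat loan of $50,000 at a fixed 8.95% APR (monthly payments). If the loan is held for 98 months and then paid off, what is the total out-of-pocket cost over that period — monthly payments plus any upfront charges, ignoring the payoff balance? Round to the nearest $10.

Monthly rate = 8.95%/12 = 0.0074583; payment = 50,000 × 0.0074583 / (1 − (1+0.0074583)^−240) = $448.26.
Total outlay = 98 × $448.26 = $43,929.48.

$43,930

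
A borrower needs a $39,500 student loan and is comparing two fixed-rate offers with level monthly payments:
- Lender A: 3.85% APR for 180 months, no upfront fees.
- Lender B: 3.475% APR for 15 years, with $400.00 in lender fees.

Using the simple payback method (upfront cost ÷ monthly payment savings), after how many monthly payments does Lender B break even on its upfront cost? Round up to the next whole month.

Lender A: monthly rate = 3.85%/12 = 0.0032083; payment = 39,500 × 0.0032083 / (1 − (1+0.0032083)^−180) = $289.22.
Lender B: at 3.475% the monthly rate is 0.0028958, so the payment is 39,500 × 0.0028958 / (1 − 1.0028958^−180) = $281.89.
Monthly savings = $289.22 − $281.89 = $7.33.
Break-even = $400.00 / $7.33 = 54.57 → 55 months.

55 months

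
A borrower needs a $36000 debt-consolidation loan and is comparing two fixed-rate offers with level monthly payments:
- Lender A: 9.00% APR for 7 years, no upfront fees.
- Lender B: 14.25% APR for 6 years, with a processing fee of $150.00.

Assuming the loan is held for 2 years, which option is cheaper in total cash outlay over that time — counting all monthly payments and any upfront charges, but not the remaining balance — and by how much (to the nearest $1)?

Lender A by $4,168

Lender A: monthly rate = 9%/12 = 0.0075000; payment = 36,000 × 0.0075000 / (1 − (1+0.0075000)^−84) = $579.21.
Lender B: monthly rate = 14.25%/12 = 0.0118750; payment = 36,000 × 0.0118750 / (1 − (1+0.0118750)^−72) = $746.63.
Over 24 months: Lender A costs 24 × $579.21 = $13,901.04; Lender B costs 24 × $746.63 + $150.00 = $18,069.12.
Lender A is cheaper by $18,069.12 − $13,901.04 = $4,168.08.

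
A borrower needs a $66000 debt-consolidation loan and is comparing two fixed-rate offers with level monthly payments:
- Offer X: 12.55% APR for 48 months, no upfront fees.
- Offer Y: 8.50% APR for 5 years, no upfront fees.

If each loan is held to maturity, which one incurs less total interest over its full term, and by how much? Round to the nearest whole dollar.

Offer Y by $3,038

Offer X: at 12.55% the monthly rate is 0.0104583, so the payment is 66,000 × 0.0104583 / (1 − 1.0104583^−48) = $1,755.91.
Total interest on Offer X = 48 × $1,755.91 − $66,000 = $18,283.68.
Offer Y: monthly rate = 8.5%/12 = 0.0070833; payment = 66,000 × 0.0070833 / (1 − (1+0.0070833)^−60) = $1,354.09.
Total interest on Offer Y = 60 × $1,354.09 − $66,000 = $15,245.40.
Offer Y is lower by $3,038.28.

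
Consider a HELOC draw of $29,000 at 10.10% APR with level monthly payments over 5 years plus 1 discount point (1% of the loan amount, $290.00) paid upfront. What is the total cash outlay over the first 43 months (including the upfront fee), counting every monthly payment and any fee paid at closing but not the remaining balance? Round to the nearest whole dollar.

Monthly rate = 10.1%/12 = 0.0084167; payment = 29,000 × 0.0084167 / (1 − (1+0.0084167)^−60) = $617.59.
Total outlay = 43 × $617.59 + $290.00 = $26,846.37.

$26,846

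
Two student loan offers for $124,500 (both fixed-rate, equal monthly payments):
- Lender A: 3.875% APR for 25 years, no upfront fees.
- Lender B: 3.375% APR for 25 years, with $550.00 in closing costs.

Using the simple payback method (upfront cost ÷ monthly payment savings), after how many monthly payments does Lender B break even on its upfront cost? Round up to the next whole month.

17 months

Lender A: monthly rate = 3.875%/12 = 0.0032292; payment = 124,500 × 0.0032292 / (1 − (1+0.0032292)^−300) = $648.59.
Lender B: at 3.375% the monthly rate is 0.0028125, so the payment is 124,500 × 0.0028125 / (1 − 1.0028125^−300) = $614.96.
Monthly savings = $648.59 − $614.96 = $33.63.
Break-even = $550.00 / $33.63 = 16.35 → 17 months.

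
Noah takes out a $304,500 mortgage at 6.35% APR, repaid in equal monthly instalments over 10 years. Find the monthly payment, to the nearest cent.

$3,434.34

Monthly rate = 6.35%/12 = 0.0052917; payment = 304,500 × 0.0052917 / (1 − (1+0.0052917)^−120) = $3,434.34.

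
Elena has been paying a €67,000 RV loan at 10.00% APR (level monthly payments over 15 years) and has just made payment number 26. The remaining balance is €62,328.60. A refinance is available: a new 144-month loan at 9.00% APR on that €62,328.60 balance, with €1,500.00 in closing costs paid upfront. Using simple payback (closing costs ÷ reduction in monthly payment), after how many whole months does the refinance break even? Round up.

141 months

Current payment = 67,000 × 10%/12 / (1 − (1+0.0083333)^−180) = €719.99.
Refinanced payment = 62,328.60 × 0.0075000 / (1 − (1+0.0075000)^−144) = €709.32.
Monthly savings = €719.99 − €709.32 = €10.67.
Break-even = €1,500.00 / €10.67 = 140.58 → 141 months.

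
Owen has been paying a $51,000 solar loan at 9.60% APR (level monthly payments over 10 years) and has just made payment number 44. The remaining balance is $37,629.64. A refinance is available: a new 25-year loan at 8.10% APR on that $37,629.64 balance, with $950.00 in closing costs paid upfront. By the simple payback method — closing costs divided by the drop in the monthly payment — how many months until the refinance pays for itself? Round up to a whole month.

3 months

Current payment = 51,000 × 9.6%/12 / (1 − (1+0.0080000)^−120) = $662.72.
Refinanced payment = 37,629.64 × 0.0067500 / (1 − (1+0.0067500)^−300) = $292.93.
Monthly savings = $662.72 − $292.93 = $369.79.
Break-even = $950.00 / $369.79 = 2.57 → 3 months.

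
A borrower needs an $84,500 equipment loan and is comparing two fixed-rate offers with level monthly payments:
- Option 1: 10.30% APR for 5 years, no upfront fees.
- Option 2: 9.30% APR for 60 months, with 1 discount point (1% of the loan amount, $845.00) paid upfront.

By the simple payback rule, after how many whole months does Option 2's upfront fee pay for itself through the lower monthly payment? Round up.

21 months

Option 1: at 10.30% the monthly rate is 0.0085833, so the payment is 84,500 × 0.0085833 / (1 − 1.0085833^−60) = $1,807.87.
Option 2: monthly rate = 9.3%/12 = 0.0077500; payment = 84,500 × 0.0077500 / (1 − (1+0.0077500)^−60) = $1,766.41.
Monthly savings = $1,807.87 − $1,766.41 = $41.46.
Break-even = $845.00 / $41.46 = 20.38 → 21 months.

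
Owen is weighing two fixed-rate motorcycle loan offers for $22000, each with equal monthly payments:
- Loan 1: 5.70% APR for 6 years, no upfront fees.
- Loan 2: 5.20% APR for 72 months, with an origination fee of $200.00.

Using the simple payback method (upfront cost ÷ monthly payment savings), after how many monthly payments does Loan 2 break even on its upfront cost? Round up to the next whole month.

Loan 1: at 5.70% the monthly rate is 0.0047500, so the payment is 22,000 × 0.0047500 / (1 − 1.0047500^−72) = $361.50.
Loan 2: monthly rate = 5.2%/12 = 0.0043333; payment = 22,000 × 0.0043333 / (1 − (1+0.0043333)^−72) = $356.35.
Monthly savings = $361.50 − $356.35 = $5.15.
Break-even = $200.00 / $5.15 = 38.83 → 39 months.

39 months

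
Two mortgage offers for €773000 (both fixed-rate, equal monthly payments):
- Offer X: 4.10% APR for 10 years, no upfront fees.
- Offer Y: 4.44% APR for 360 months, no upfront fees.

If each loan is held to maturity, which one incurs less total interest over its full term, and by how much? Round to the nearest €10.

Offer X: at 4.10% the monthly rate is 0.0034167, so the payment is 773,000 × 0.0034167 / (1 − 1.0034167^−120) = €7,863.04.
Total interest on Offer X = 120 × €7,863.04 − €773,000 = €170,564.80.
Offer Y: at 4.44% the monthly rate is 0.0037000, so the payment is 773,000 × 0.0037000 / (1 − 1.0037000^−360) = €3,889.17.
Total interest on Offer Y = 360 × €3,889.17 − €773,000 = €627,101.20.
Offer X is lower by €456,536.40.

Offer X by €456,540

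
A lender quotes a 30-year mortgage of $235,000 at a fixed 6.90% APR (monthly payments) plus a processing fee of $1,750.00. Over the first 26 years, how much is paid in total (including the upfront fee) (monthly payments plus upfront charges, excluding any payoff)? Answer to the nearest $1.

Monthly rate = 6.9%/12 = 0.0057500; payment = 235,000 × 0.0057500 / (1 − (1+0.0057500)^−360) = $1,547.71.
Total outlay = 312 × $1,547.71 + $1,750.00 = $484,635.52.

$484,636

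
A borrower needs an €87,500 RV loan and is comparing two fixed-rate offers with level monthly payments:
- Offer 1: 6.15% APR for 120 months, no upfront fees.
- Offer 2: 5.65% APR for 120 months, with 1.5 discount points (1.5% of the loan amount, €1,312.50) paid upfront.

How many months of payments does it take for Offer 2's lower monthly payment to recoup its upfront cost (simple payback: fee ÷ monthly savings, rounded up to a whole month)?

60 months

Offer 1: at 6.15% the monthly rate is 0.0051250, so the payment is 87,500 × 0.0051250 / (1 − 1.0051250^−120) = €978.03.
Offer 2: monthly rate = 5.65%/12 = 0.0047083; payment = 87,500 × 0.0047083 / (1 − (1+0.0047083)^−120) = €956.12.
Monthly savings = €978.03 − €956.12 = €21.91.
Break-even = €1,312.50 / €21.91 = 59.90 → 60 months.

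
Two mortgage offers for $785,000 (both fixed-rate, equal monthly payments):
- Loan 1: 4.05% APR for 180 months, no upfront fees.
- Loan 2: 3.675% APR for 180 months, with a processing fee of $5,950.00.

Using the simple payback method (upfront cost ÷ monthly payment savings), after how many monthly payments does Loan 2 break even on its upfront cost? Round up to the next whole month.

Loan 1: at 4.05% the monthly rate is 0.0033750, so the payment is 785,000 × 0.0033750 / (1 − 1.0033750^−180) = $5,826.24.
Loan 2: monthly rate = 3.675%/12 = 0.0030625; payment = 785,000 × 0.0030625 / (1 − (1+0.0030625)^−180) = $5,679.53.
Monthly savings = $5,826.24 − $5,679.53 = $146.71.
Break-even = $5,950.00 / $146.71 = 40.56 → 41 months.

41 months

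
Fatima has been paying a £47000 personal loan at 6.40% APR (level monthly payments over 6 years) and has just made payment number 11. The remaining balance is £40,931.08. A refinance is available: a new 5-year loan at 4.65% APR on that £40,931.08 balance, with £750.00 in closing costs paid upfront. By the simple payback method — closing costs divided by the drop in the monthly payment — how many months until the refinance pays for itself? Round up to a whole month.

Current payment = 47,000 × 6.4%/12 / (1 − (1+0.0053333)^−72) = £787.83.
Refinanced payment = 40,931.08 × 0.0038750 / (1 − (1+0.0038750)^−60) = £765.87.
Monthly savings = £787.83 − £765.87 = £21.96.
Break-even = £750.00 / £21.96 = 34.15 → 35 months.

35 months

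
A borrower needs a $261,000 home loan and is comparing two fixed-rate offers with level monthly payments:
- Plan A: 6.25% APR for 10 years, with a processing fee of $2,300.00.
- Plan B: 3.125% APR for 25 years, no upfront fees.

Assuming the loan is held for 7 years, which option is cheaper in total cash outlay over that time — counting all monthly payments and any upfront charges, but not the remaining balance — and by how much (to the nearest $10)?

Plan A: at 6.25% the monthly rate is 0.0052083, so the payment is 261,000 × 0.0052083 / (1 − 1.0052083^−120) = $2,930.51.
Plan B: monthly rate = 3.125%/12 = 0.0026042; payment = 261,000 × 0.0026042 / (1 − (1+0.0026042)^−300) = $1,254.73.
Over 84 months: Plan A costs 84 × $2,930.51 + $2,300.00 = $248,462.84; Plan B costs 84 × $1,254.73 = $105,397.32.
Plan B is cheaper by $248,462.84 − $105,397.32 = $143,065.52.

Plan B by $143,070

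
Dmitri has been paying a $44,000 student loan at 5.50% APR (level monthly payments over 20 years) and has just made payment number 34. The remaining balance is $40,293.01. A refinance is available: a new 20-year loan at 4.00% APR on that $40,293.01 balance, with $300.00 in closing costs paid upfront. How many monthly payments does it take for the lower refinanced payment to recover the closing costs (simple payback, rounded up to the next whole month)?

Current payment = 44,000 × 5.5%/12 / (1 − (1+0.0045833)^−240) = $302.67.
Refinanced payment = 40,293.01 × 0.0033333 / (1 − (1+0.0033333)^−240) = $244.17.
Monthly savings = $302.67 − $244.17 = $58.50.
Break-even = $300.00 / $58.50 = 5.13 → 6 months.

6 months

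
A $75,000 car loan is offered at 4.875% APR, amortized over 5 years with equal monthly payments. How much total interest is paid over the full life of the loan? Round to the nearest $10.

At 4.875% the monthly rate is 0.0040625, so the payment is 75,000 × 0.0040625 / (1 − 1.0040625^−60) = $1,411.05.
Total paid = 60 × $1,411.05 = $84,663.00; interest = $84,663.00 − $75,000 = $9,663.00.

$9,660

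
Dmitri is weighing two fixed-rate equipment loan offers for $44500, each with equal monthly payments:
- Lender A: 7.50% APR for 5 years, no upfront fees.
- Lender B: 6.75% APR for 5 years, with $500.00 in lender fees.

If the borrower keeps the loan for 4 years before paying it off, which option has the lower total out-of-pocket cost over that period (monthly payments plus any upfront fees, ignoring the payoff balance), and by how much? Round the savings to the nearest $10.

Lender A: at 7.50% the monthly rate is 0.0062500, so the payment is 44,500 × 0.0062500 / (1 − 1.0062500^−60) = $891.69.
Lender B: monthly rate = 6.75%/12 = 0.0056250; payment = 44,500 × 0.0056250 / (1 − (1+0.0056250)^−60) = $875.91.
Over 48 months: Lender A costs 48 × $891.69 = $42,801.12; Lender B costs 48 × $875.91 + $500.00 = $42,543.68.
Lender B is cheaper by $42,801.12 − $42,543.68 = $257.44.

Lender B by $260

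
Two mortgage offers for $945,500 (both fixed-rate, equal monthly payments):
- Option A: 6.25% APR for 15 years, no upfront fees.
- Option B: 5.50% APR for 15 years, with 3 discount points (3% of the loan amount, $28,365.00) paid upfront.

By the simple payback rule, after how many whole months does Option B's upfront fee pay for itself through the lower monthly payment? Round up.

Option A: at 6.25% the monthly rate is 0.0052083, so the payment is 945,500 × 0.0052083 / (1 − 1.0052083^−180) = $8,106.93.
Option B: at 5.50% the monthly rate is 0.0045833, so the payment is 945,500 × 0.0045833 / (1 − 1.0045833^−180) = $7,725.52.
Monthly savings = $8,106.93 − $7,725.52 = $381.41.
Break-even = $28,365.00 / $381.41 = 74.37 → 75 months.

75 months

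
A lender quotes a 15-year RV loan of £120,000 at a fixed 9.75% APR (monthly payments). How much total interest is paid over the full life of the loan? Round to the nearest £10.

£108,820

At 9.75% the monthly rate is 0.0081250, so the payment is 120,000 × 0.0081250 / (1 − 1.0081250^−180) = £1,271.24.
Total paid = 180 × £1,271.24 = £228,823.20; interest = £228,823.20 − £120,000 = £108,823.20.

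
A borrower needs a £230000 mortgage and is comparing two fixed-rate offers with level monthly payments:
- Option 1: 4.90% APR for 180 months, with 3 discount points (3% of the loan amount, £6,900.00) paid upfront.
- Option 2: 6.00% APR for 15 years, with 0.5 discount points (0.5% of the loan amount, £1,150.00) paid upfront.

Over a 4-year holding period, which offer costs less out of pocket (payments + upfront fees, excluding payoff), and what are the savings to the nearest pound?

Option 1: at 4.90% the monthly rate is 0.0040833, so the payment is 230,000 × 0.0040833 / (1 − 1.0040833^−180) = £1,806.87.
Option 2: at 6.00% the monthly rate is 0.0050000, so the payment is 230,000 × 0.0050000 / (1 − 1.0050000^−180) = £1,940.87.
Over 48 months: Option 1 costs 48 × £1,806.87 + £6,900.00 = £93,629.76; Option 2 costs 48 × £1,940.87 + £1,150.00 = £94,311.76.
Option 1 is cheaper by £94,311.76 − £93,629.76 = £682.00.

Option 1 by £682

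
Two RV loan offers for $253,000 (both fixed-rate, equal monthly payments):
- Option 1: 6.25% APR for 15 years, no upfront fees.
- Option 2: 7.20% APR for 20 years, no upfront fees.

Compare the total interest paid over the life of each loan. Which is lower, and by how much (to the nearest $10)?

Option 1 by $87,610

Option 1: monthly rate = 6.25%/12 = 0.0052083; payment = 253,000 × 0.0052083 / (1 − (1+0.0052083)^−180) = $2,169.28.
Total interest on Option 1 = 180 × $2,169.28 − $253,000 = $137,470.40.
Option 2: at 7.20% the monthly rate is 0.0060000, so the payment is 253,000 × 0.0060000 / (1 − 1.0060000^−240) = $1,991.99.
Total interest on Option 2 = 240 × $1,991.99 − $253,000 = $225,077.60.
Option 1 is lower by $87,607.20.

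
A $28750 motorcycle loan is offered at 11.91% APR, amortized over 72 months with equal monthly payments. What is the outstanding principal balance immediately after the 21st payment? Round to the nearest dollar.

$22,355

With monthly rate i = 11.91%/12 = 0.0099250, the balance after k of n payments is P · [(1+i)^n − (1+i)^k] / [(1+i)^n − 1].
(1+0.0099250)^72 = 2.03618323 and (1+0.0099250)^21 = 1.23047157, so the balance is 28,750 × (2.03618323 − 1.23047157) / (2.03618323 − 1) = $22,355.32.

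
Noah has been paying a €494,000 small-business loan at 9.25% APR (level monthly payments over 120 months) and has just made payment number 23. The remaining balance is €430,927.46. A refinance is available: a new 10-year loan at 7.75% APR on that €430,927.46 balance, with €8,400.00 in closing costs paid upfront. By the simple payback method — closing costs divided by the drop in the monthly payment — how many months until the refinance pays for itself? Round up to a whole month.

8 months

Current payment = 494,000 × 9.25%/12 / (1 − (1+0.0077083)^−120) = €6,324.82.
Refinanced payment = 430,927.46 × 0.0064583 / (1 − (1+0.0064583)^−120) = €5,171.59.
Monthly savings = €6,324.82 − €5,171.59 = €1,153.23.
Break-even = €8,400.00 / €1,153.23 = 7.28 → 8 months.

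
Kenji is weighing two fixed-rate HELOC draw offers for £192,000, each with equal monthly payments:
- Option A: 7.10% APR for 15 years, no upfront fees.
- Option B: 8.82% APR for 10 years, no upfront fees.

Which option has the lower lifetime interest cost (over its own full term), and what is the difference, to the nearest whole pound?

Option B by £22,949

Option A: at 7.10% the monthly rate is 0.0059167, so the payment is 192,000 × 0.0059167 / (1 − 1.0059167^−180) = £1,736.50.
Total interest on Option A = 180 × £1,736.50 − £192,000 = £120,570.00.
Option B: at 8.82% the monthly rate is 0.0073500, so the payment is 192,000 × 0.0073500 / (1 − 1.0073500^−120) = £2,413.51.
Total interest on Option B = 120 × £2,413.51 − £192,000 = £97,621.20.
Option B is lower by £22,948.80.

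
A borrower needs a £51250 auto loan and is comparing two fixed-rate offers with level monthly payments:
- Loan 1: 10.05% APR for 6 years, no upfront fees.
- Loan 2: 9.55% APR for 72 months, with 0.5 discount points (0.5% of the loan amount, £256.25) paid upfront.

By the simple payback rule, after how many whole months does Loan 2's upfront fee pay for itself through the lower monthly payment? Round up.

20 months

Loan 1: at 10.05% the monthly rate is 0.0083750, so the payment is 51,250 × 0.0083750 / (1 − 1.0083750^−72) = £950.74.
Loan 2: monthly rate = 9.55%/12 = 0.0079583; payment = 51,250 × 0.0079583 / (1 − (1+0.0079583)^−72) = £937.86.
Monthly savings = £950.74 − £937.86 = £12.88.
Break-even = £256.25 / £12.88 = 19.90 → 20 months.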